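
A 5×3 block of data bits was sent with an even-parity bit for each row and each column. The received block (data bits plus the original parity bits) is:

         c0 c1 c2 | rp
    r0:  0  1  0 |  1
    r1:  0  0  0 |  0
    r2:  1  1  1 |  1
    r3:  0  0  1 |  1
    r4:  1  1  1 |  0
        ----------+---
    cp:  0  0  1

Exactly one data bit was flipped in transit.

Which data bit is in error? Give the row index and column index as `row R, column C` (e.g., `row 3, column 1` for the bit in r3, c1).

row 4, column 1

Recompute each row's even parity and compare to rp:
  r0: data parity 1, sent rp 1 → ok
  r1: data parity 0, sent rp 0 → ok
  r2: data parity 1, sent rp 1 → ok
  r3: data parity 1, sent rp 1 → ok
  r4: data parity 1, sent rp 0 → mismatch
Recompute each column's even parity and compare to cp:
  c0: data parity 0, sent cp 0 → ok
  c1: data parity 1, sent cp 0 → mismatch
  c2: data parity 1, sent cp 1 → ok
Exactly one row (r4) and one column (c1) fail → the flipped bit is at their intersection.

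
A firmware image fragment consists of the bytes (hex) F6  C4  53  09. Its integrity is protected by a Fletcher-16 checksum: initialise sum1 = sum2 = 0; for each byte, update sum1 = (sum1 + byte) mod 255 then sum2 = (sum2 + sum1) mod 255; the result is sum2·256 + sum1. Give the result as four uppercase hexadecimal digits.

D918

Running sums (mod 255):
  after byte 0 (F6): sum1=246, sum2=246
  after byte 1 (C4): sum1=187, sum2=178
  after byte 2 (53): sum1=15, sum2=193
  after byte 3 (09): sum1=24, sum2=217
Checksum = sum2·256 + sum1 = 217·256 + 24 = 55576 = 0xD918.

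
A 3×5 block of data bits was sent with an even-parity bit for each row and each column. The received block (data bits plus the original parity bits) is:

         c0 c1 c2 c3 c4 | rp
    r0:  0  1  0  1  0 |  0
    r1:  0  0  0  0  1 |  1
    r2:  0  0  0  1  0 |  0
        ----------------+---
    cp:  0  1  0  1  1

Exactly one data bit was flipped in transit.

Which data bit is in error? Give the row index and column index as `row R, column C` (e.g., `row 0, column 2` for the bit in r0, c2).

Recompute each row's even parity and compare to rp:
  r0: data parity 0, sent rp 0 → ok
  r1: data parity 1, sent rp 1 → ok
  r2: data parity 1, sent rp 0 → mismatch
Recompute each column's even parity and compare to cp:
  c0: data parity 0, sent cp 0 → ok
  c1: data parity 1, sent cp 1 → ok
  c2: data parity 0, sent cp 0 → ok
  c3: data parity 0, sent cp 1 → mismatch
  c4: data parity 1, sent cp 1 → ok
Exactly one row (r2) and one column (c3) fail → the flipped bit is at their intersection.

row 2, column 3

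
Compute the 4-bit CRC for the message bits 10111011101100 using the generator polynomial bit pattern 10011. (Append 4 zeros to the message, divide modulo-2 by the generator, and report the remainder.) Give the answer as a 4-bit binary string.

Append 4 zeros: 101110111011000000. Divide by 10011 (XOR where the leading bit is 1):
  pos 0: 10111 XOR 10011 = 00100
  pos 2: 10001 XOR 10011 = 00010
  pos 5: 10110 XOR 10011 = 00101
  pos 7: 10111 XOR 10011 = 00100
  pos 9: 10000 XOR 10011 = 00011
  pos 12: 11000 XOR 10011 = 01011
  pos 13: 10110 XOR 10011 = 00101
Remainder (last 4 bits) = 0101. This is the CRC / FCS.

0101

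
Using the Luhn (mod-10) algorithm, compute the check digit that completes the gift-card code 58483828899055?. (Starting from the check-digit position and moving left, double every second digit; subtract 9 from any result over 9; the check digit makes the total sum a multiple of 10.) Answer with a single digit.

Partial digits right→left: 5 5 0 9 9 8 8 2 8 3 8 4 8 5
Double every second digit counting from the check-digit position (so the 1st, 3rd, 5th, ... of the partial from the right).
  doubled (with −9 where >9): 1 0 9 7 7 7 7 → sum 38
  kept as-is: 5 9 8 2 3 4 5 → sum 36
Total = 38 + 36 = 74.
Check digit = (10 − (74 mod 10)) mod 10 = 6.

6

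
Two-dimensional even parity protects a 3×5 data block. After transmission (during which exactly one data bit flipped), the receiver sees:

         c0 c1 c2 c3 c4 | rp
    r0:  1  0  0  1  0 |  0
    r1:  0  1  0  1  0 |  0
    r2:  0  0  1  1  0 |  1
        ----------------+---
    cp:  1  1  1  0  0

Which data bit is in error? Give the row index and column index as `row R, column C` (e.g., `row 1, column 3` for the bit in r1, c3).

row 2, column 3

Recompute each row's even parity and compare to rp:
  r0: data parity 0, sent rp 0 → ok
  r1: data parity 0, sent rp 0 → ok
  r2: data parity 0, sent rp 1 → mismatch
Recompute each column's even parity and compare to cp:
  c0: data parity 1, sent cp 1 → ok
  c1: data parity 1, sent cp 1 → ok
  c2: data parity 1, sent cp 1 → ok
  c3: data parity 1, sent cp 0 → mismatch
  c4: data parity 0, sent cp 0 → ok
Exactly one row (r2) and one column (c3) fail → the flipped bit is at their intersection.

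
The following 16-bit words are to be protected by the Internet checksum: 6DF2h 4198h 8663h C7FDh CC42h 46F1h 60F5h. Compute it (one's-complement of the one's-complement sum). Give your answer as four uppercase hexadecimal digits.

8DEA

One's-complement addition (fold any carry out of bit 15 back into bit 0):
  0x6DF2 + 0x4198 = 0x0AF8A
  0xAF8A + 0x8663 = 0x135ED → wrap carry → 0x35EE
  0x35EE + 0xC7FD = 0x0FDEB
  0xFDEB + 0xCC42 = 0x1CA2D → wrap carry → 0xCA2E
  0xCA2E + 0x46F1 = 0x1111F → wrap carry → 0x1120
  0x1120 + 0x60F5 = 0x07215
One's-complement sum = 0x7215.
Checksum = ~0x7215 & 0xFFFF = 0x8DEA.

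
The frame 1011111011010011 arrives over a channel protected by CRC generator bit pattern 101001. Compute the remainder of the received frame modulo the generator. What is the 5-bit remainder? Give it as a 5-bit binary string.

Modulo-2 division of 1011111011010011 by 101001:
  pos 0: 101111 XOR 101001 = 000110
  pos 3: 110101 XOR 101001 = 011100
  pos 4: 111001 XOR 101001 = 010000
  pos 5: 100000 XOR 101001 = 001001
  pos 7: 100110 XOR 101001 = 001111
  pos 9: 111101 XOR 101001 = 010100
  pos 10: 101001 XOR 101001 = 000000
Remainder = 00000 (zero — the frame passes the CRC check).

00000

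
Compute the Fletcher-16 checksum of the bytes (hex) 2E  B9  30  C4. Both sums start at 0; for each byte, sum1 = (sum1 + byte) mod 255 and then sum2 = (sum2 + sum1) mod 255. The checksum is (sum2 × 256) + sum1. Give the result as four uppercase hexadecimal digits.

Running sums (mod 255):
  after byte 0 (2E): sum1=46, sum2=46
  after byte 1 (B9): sum1=231, sum2=22
  after byte 2 (30): sum1=24, sum2=46
  after byte 3 (C4): sum1=220, sum2=11
Checksum = sum2·256 + sum1 = 11·256 + 220 = 3036 = 0x0BDC.

0BDC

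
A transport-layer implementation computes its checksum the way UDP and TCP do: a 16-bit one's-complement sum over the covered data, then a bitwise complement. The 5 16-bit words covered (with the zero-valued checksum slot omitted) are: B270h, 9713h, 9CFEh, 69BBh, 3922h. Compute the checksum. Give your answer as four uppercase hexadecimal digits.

769F

One's-complement addition (fold any carry out of bit 15 back into bit 0):
  0xB270 + 0x9713 = 0x14983 → wrap carry → 0x4984
  0x4984 + 0x9CFE = 0x0E682
  0xE682 + 0x69BB = 0x1503D → wrap carry → 0x503E
  0x503E + 0x3922 = 0x08960
One's-complement sum = 0x8960.
Checksum = ~0x8960 & 0xFFFF = 0x769F.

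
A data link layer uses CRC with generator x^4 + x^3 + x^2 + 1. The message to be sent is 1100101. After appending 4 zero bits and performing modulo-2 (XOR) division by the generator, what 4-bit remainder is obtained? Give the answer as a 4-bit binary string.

1111

Append 4 zeros: 11001010000. Divide by 11101 (XOR where the leading bit is 1):
  pos 0: 11001 XOR 11101 = 00100
  pos 2: 10001 XOR 11101 = 01100
  pos 3: 11000 XOR 11101 = 00101
  pos 5: 10100 XOR 11101 = 01001
  pos 6: 10010 XOR 11101 = 01111
Remainder (last 4 bits) = 1111. This is the CRC / FCS.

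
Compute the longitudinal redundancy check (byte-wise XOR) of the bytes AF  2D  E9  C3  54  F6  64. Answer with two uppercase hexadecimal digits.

6E

XOR the bytes together:
  start with 0xAF
  0xAF ⊕ 0x2D = 0x82
  0x82 ⊕ 0xE9 = 0x6B
  0x6B ⊕ 0xC3 = 0xA8
  0xA8 ⊕ 0x54 = 0xFC
  0xFC ⊕ 0xF6 = 0x0A
  0x0A ⊕ 0x64 = 0x6E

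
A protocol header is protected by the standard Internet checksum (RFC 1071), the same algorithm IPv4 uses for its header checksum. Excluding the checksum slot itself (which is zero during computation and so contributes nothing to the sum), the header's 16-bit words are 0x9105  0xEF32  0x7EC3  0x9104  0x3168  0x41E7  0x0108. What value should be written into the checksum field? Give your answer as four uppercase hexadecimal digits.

One's-complement addition (fold any carry out of bit 15 back into bit 0):
  0x9105 + 0xEF32 = 0x18037 → wrap carry → 0x8038
  0x8038 + 0x7EC3 = 0x0FEFB
  0xFEFB + 0x9104 = 0x18FFF → wrap carry → 0x9000
  0x9000 + 0x3168 = 0x0C168
  0xC168 + 0x41E7 = 0x1034F → wrap carry → 0x0350
  0x0350 + 0x0108 = 0x00458
One's-complement sum = 0x0458.
Checksum = ~0x0458 & 0xFFFF = 0xFBA7.

FBA7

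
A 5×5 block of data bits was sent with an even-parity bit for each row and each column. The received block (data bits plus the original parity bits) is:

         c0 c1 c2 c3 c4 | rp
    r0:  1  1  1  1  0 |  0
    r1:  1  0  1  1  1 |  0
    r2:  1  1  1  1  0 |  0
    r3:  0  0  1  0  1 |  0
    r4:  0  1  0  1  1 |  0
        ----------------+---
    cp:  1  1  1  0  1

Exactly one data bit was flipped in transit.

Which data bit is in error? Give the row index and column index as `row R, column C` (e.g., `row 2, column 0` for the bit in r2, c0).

row 4, column 2

Recompute each row's even parity and compare to rp:
  r0: data parity 0, sent rp 0 → ok
  r1: data parity 0, sent rp 0 → ok
  r2: data parity 0, sent rp 0 → ok
  r3: data parity 0, sent rp 0 → ok
  r4: data parity 1, sent rp 0 → mismatch
Recompute each column's even parity and compare to cp:
  c0: data parity 1, sent cp 1 → ok
  c1: data parity 1, sent cp 1 → ok
  c2: data parity 0, sent cp 1 → mismatch
  c3: data parity 0, sent cp 0 → ok
  c4: data parity 1, sent cp 1 → ok
Exactly one row (r4) and one column (c2) fail → the flipped bit is at their intersection.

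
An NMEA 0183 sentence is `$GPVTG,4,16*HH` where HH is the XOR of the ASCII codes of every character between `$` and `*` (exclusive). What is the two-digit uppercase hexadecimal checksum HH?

61

XOR the ASCII codes of the payload characters:
  'G' = 0x47 → acc = 0x47
  'P' = 0x50 → acc = 0x17
  'V' = 0x56 → acc = 0x41
  'T' = 0x54 → acc = 0x15
  'G' = 0x47 → acc = 0x52
  ',' = 0x2C → acc = 0x7E
  '4' = 0x34 → acc = 0x4A
  ',' = 0x2C → acc = 0x66
  '1' = 0x31 → acc = 0x57
  '6' = 0x36 → acc = 0x61
Checksum = 0x61.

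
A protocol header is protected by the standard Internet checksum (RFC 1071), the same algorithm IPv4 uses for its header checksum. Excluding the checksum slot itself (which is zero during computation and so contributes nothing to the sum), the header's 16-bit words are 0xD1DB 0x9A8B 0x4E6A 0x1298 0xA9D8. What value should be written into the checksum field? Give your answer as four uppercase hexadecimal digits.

88BD

One's-complement addition (fold any carry out of bit 15 back into bit 0):
  0xD1DB + 0x9A8B = 0x16C66 → wrap carry → 0x6C67
  0x6C67 + 0x4E6A = 0x0BAD1
  0xBAD1 + 0x1298 = 0x0CD69
  0xCD69 + 0xA9D8 = 0x17741 → wrap carry → 0x7742
One's-complement sum = 0x7742.
Checksum = ~0x7742 & 0xFFFF = 0x88BD.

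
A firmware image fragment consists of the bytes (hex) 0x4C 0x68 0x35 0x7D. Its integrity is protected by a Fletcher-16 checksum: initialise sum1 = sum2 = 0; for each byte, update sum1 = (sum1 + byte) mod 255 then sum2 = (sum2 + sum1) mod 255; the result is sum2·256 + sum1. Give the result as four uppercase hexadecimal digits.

Running sums (mod 255):
  after byte 0 (0x4C): sum1=76, sum2=76
  after byte 1 (0x68): sum1=180, sum2=1
  after byte 2 (0x35): sum1=233, sum2=234
  after byte 3 (0x7D): sum1=103, sum2=82
Checksum = sum2·256 + sum1 = 82·256 + 103 = 21095 = 0x5267.

5267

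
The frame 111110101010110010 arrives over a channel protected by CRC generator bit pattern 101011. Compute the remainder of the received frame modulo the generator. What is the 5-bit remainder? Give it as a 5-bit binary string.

Modulo-2 division of 111110101010110010 by 101011:
  pos 0: 111110 XOR 101011 = 010101
  pos 1: 101011 XOR 101011 = 000000
  pos 8: 101011 XOR 101011 = 000000
Remainder = 00010 (nonzero — an error is detected).

00010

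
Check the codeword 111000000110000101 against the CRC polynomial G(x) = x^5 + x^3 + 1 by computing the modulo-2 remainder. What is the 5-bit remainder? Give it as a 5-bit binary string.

Modulo-2 division of 111000000110000101 by 101001:
  pos 0: 111000 XOR 101001 = 010001
  pos 1: 100010 XOR 101001 = 001011
  pos 3: 101100 XOR 101001 = 000101
  pos 6: 101110 XOR 101001 = 000111
  pos 9: 111000 XOR 101001 = 010001
  pos 10: 100011 XOR 101001 = 001010
  pos 12: 101001 XOR 101001 = 000000
Remainder = 00000 (zero — the frame passes the CRC check).

00000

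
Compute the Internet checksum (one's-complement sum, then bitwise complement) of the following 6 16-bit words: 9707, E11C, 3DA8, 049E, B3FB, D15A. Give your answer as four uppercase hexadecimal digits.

One's-complement addition (fold any carry out of bit 15 back into bit 0):
  0x9707 + 0xE11C = 0x17823 → wrap carry → 0x7824
  0x7824 + 0x3DA8 = 0x0B5CC
  0xB5CC + 0x049E = 0x0BA6A
  0xBA6A + 0xB3FB = 0x16E65 → wrap carry → 0x6E66
  0x6E66 + 0xD15A = 0x13FC0 → wrap carry → 0x3FC1
One's-complement sum = 0x3FC1.
Checksum = ~0x3FC1 & 0xFFFF = 0xC03E.

C03E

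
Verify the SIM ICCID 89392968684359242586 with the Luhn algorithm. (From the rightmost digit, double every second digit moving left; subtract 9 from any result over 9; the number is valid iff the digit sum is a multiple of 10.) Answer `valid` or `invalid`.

From the right, keep odd positions and double even positions (subtract 9 from any doubled value over 9):
  doubled (positions 2,4,...): 7 4 4 1 8 3 3 4 6 7 → sum 47
  kept (positions 1,3,...): 6 5 4 9 3 8 8 9 9 9 → sum 70
Total = 117.
117 mod 10 = 7, so the number is invalid.

invalid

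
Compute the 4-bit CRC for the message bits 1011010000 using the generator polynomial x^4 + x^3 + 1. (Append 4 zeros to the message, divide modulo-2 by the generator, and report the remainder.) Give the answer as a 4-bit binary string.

Append 4 zeros: 10110100000000. Divide by 11001 (XOR where the leading bit is 1):
  pos 0: 10110 XOR 11001 = 01111
  pos 1: 11111 XOR 11001 = 00110
  pos 3: 11000 XOR 11001 = 00001
  pos 7: 10000 XOR 11001 = 01001
  pos 8: 10010 XOR 11001 = 01011
  pos 9: 10110 XOR 11001 = 01111
Remainder (last 4 bits) = 1111. This is the CRC / FCS.

1111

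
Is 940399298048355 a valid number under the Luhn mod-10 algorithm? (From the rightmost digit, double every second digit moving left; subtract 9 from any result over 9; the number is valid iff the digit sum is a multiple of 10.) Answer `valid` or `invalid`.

valid

From the right, keep odd positions and double even positions (subtract 9 from any doubled value over 9):
  doubled (positions 2,4,...): 1 7 0 9 9 6 8 → sum 40
  kept (positions 1,3,...): 5 3 4 8 2 9 0 9 → sum 40
Total = 80.
80 mod 10 = 0, so the number is valid.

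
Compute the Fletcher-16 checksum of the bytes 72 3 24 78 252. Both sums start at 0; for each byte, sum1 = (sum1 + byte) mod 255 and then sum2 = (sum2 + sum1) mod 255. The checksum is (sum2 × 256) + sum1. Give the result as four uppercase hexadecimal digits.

Running sums (mod 255):
  after byte 0 (72): sum1=72, sum2=72
  after byte 1 (3): sum1=75, sum2=147
  after byte 2 (24): sum1=99, sum2=246
  after byte 3 (78): sum1=177, sum2=168
  after byte 4 (252): sum1=174, sum2=87
Checksum = sum2·256 + sum1 = 87·256 + 174 = 22446 = 0x57AE.

57AE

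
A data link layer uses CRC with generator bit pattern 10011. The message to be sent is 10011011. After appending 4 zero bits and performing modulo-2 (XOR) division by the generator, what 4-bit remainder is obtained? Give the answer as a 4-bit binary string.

Append 4 zeros: 100110110000. Divide by 10011 (XOR where the leading bit is 1):
  pos 0: 10011 XOR 10011 = 00000
  pos 6: 11000 XOR 10011 = 01011
  pos 7: 10110 XOR 10011 = 00101
Remainder (last 4 bits) = 0101. This is the CRC / FCS.

0101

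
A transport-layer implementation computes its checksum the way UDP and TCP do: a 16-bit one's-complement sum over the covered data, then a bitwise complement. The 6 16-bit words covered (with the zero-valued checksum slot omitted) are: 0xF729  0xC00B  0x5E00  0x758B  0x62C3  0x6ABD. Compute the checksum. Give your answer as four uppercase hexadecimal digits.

One's-complement addition (fold any carry out of bit 15 back into bit 0):
  0xF729 + 0xC00B = 0x1B734 → wrap carry → 0xB735
  0xB735 + 0x5E00 = 0x11535 → wrap carry → 0x1536
  0x1536 + 0x758B = 0x08AC1
  0x8AC1 + 0x62C3 = 0x0ED84
  0xED84 + 0x6ABD = 0x15841 → wrap carry → 0x5842
One's-complement sum = 0x5842.
Checksum = ~0x5842 & 0xFFFF = 0xA7BD.

A7BD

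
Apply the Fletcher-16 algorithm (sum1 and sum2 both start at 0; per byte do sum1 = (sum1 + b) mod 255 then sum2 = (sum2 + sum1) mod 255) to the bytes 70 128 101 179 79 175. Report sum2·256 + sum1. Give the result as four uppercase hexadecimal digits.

Running sums (mod 255):
  after byte 0 (70): sum1=70, sum2=70
  after byte 1 (128): sum1=198, sum2=13
  after byte 2 (101): sum1=44, sum2=57
  after byte 3 (179): sum1=223, sum2=25
  after byte 4 (79): sum1=47, sum2=72
  after byte 5 (175): sum1=222, sum2=39
Checksum = sum2·256 + sum1 = 39·256 + 222 = 10206 = 0x27DE.

27DE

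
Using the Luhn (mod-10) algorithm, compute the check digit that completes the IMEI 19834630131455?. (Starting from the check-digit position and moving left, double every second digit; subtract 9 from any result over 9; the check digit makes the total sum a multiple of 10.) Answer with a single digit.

4

Partial digits right→left: 5 5 4 1 3 1 0 3 6 4 3 8 9 1
Double every second digit counting from the check-digit position (so the 1st, 3rd, 5th, ... of the partial from the right).
  doubled (with −9 where >9): 1 8 6 0 3 6 9 → sum 33
  kept as-is: 5 1 1 3 4 8 1 → sum 23
Total = 33 + 23 = 56.
Check digit = (10 − (56 mod 10)) mod 10 = 4.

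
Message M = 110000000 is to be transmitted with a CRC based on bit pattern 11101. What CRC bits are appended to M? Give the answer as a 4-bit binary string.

Append 4 zeros: 1100000000000. Divide by 11101 (XOR where the leading bit is 1):
  pos 0: 11000 XOR 11101 = 00101
  pos 2: 10100 XOR 11101 = 01001
  pos 3: 10010 XOR 11101 = 01111
  pos 4: 11110 XOR 11101 = 00011
  pos 7: 11000 XOR 11101 = 00101
Remainder (last 4 bits) = 1010. This is the CRC / FCS.

1010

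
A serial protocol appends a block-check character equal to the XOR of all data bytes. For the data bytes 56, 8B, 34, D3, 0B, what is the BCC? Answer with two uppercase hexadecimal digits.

31

XOR the bytes together:
  start with 0x56
  0x56 ⊕ 0x8B = 0xDD
  0xDD ⊕ 0x34 = 0xE9
  0xE9 ⊕ 0xD3 = 0x3A
  0x3A ⊕ 0x0B = 0x31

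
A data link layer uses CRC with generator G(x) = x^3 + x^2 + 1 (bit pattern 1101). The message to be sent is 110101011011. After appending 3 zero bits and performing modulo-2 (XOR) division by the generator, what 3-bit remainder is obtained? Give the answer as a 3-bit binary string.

001

Append 3 zeros: 110101011011000. Divide by 1101 (XOR where the leading bit is 1):
  pos 0: 1101 XOR 1101 = 0000
  pos 5: 1011 XOR 1101 = 0110
  pos 6: 1100 XOR 1101 = 0001
  pos 9: 1110 XOR 1101 = 0011
  pos 11: 1100 XOR 1101 = 0001
Remainder (last 3 bits) = 001. This is the CRC / FCS.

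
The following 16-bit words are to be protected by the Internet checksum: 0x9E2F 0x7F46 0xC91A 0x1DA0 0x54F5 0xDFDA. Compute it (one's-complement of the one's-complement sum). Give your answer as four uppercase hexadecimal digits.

C6FE

One's-complement addition (fold any carry out of bit 15 back into bit 0):
  0x9E2F + 0x7F46 = 0x11D75 → wrap carry → 0x1D76
  0x1D76 + 0xC91A = 0x0E690
  0xE690 + 0x1DA0 = 0x10430 → wrap carry → 0x0431
  0x0431 + 0x54F5 = 0x05926
  0x5926 + 0xDFDA = 0x13900 → wrap carry → 0x3901
One's-complement sum = 0x3901.
Checksum = ~0x3901 & 0xFFFF = 0xC6FE.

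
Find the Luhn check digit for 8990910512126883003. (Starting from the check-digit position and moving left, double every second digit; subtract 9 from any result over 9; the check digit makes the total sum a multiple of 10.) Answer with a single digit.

5

Partial digits right→left: 3 0 0 3 8 8 6 2 1 2 1 5 0 1 9 0 9 9 8
Double every second digit counting from the check-digit position (so the 1st, 3rd, 5th, ... of the partial from the right).
  doubled (with −9 where >9): 6 0 7 3 2 2 0 9 9 7 → sum 45
  kept as-is: 0 3 8 2 2 5 1 0 9 → sum 30
Total = 45 + 30 = 75.
Check digit = (10 − (75 mod 10)) mod 10 = 5.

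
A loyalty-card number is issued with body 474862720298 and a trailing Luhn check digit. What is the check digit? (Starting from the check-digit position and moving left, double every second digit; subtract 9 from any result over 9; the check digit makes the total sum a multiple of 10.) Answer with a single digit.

9

Partial digits right→left: 8 9 2 0 2 7 2 6 8 4 7 4
Double every second digit counting from the check-digit position (so the 1st, 3rd, 5th, ... of the partial from the right).
  doubled (with −9 where >9): 7 4 4 4 7 5 → sum 31
  kept as-is: 9 0 7 6 4 4 → sum 30
Total = 31 + 30 = 61.
Check digit = (10 − (61 mod 10)) mod 10 = 9.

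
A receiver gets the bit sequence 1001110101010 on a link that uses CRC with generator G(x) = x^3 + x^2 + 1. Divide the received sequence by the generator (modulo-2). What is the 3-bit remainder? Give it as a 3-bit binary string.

000

Modulo-2 division of 1001110101010 by 1101:
  pos 0: 1001 XOR 1101 = 0100
  pos 1: 1001 XOR 1101 = 0100
  pos 2: 1001 XOR 1101 = 0100
  pos 3: 1000 XOR 1101 = 0101
  pos 4: 1011 XOR 1101 = 0110
  pos 5: 1100 XOR 1101 = 0001
  pos 8: 1101 XOR 1101 = 0000
Remainder = 000 (zero — the frame passes the CRC check).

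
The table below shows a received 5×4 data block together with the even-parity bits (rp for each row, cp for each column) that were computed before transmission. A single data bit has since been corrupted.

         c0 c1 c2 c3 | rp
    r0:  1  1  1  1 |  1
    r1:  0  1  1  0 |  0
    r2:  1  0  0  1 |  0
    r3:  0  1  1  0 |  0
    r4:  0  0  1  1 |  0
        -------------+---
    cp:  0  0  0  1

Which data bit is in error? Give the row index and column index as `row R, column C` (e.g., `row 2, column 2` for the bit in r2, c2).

row 0, column 1

Recompute each row's even parity and compare to rp:
  r0: data parity 0, sent rp 1 → mismatch
  r1: data parity 0, sent rp 0 → ok
  r2: data parity 0, sent rp 0 → ok
  r3: data parity 0, sent rp 0 → ok
  r4: data parity 0, sent rp 0 → ok
Recompute each column's even parity and compare to cp:
  c0: data parity 0, sent cp 0 → ok
  c1: data parity 1, sent cp 0 → mismatch
  c2: data parity 0, sent cp 0 → ok
  c3: data parity 1, sent cp 1 → ok
Exactly one row (r0) and one column (c1) fail → the flipped bit is at their intersection.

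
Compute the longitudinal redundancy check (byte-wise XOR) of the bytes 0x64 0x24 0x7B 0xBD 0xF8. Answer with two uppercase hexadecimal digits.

XOR the bytes together:
  start with 0x64
  0x64 ⊕ 0x24 = 0x40
  0x40 ⊕ 0x7B = 0x3B
  0x3B ⊕ 0xBD = 0x86
  0x86 ⊕ 0xF8 = 0x7E

7E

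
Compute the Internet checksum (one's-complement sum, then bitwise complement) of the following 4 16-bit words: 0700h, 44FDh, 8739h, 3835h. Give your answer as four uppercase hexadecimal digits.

F493

One's-complement addition (fold any carry out of bit 15 back into bit 0):
  0x0700 + 0x44FD = 0x04BFD
  0x4BFD + 0x8739 = 0x0D336
  0xD336 + 0x3835 = 0x10B6B → wrap carry → 0x0B6C
One's-complement sum = 0x0B6C.
Checksum = ~0x0B6C & 0xFFFF = 0xF493.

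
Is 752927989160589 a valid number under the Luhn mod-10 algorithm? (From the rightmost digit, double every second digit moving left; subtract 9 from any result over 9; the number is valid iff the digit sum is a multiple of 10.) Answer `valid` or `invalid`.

valid

From the right, keep odd positions and double even positions (subtract 9 from any doubled value over 9):
  doubled (positions 2,4,...): 7 0 2 7 5 9 1 → sum 31
  kept (positions 1,3,...): 9 5 6 9 9 2 2 7 → sum 49
Total = 80.
80 mod 10 = 0, so the number is valid.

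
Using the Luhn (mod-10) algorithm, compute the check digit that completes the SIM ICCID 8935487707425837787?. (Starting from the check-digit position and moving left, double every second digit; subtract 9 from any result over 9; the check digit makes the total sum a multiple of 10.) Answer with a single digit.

8

Partial digits right→left: 7 8 7 7 3 8 5 2 4 7 0 7 7 8 4 5 3 9 8
Double every second digit counting from the check-digit position (so the 1st, 3rd, 5th, ... of the partial from the right).
  doubled (with −9 where >9): 5 5 6 1 8 0 5 8 6 7 → sum 51
  kept as-is: 8 7 8 2 7 7 8 5 9 → sum 61
Total = 51 + 61 = 112.
Check digit = (10 − (112 mod 10)) mod 10 = 8.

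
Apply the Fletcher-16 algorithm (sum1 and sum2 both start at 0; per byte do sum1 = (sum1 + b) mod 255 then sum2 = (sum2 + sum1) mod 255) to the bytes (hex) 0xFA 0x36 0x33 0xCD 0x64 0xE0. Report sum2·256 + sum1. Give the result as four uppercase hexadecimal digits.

Running sums (mod 255):
  after byte 0 (0xFA): sum1=250, sum2=250
  after byte 1 (0x36): sum1=49, sum2=44
  after byte 2 (0x33): sum1=100, sum2=144
  after byte 3 (0xCD): sum1=50, sum2=194
  after byte 4 (0x64): sum1=150, sum2=89
  after byte 5 (0xE0): sum1=119, sum2=208
Checksum = sum2·256 + sum1 = 208·256 + 119 = 53367 = 0xD077.

D077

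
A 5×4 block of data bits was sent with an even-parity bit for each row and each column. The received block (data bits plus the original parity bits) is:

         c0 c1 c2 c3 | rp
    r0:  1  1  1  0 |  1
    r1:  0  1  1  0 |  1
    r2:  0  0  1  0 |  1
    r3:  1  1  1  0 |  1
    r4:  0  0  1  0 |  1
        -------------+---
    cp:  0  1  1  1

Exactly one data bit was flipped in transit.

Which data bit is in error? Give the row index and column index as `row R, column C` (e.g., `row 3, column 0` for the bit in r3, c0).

Recompute each row's even parity and compare to rp:
  r0: data parity 1, sent rp 1 → ok
  r1: data parity 0, sent rp 1 → mismatch
  r2: data parity 1, sent rp 1 → ok
  r3: data parity 1, sent rp 1 → ok
  r4: data parity 1, sent rp 1 → ok
Recompute each column's even parity and compare to cp:
  c0: data parity 0, sent cp 0 → ok
  c1: data parity 1, sent cp 1 → ok
  c2: data parity 1, sent cp 1 → ok
  c3: data parity 0, sent cp 1 → mismatch
Exactly one row (r1) and one column (c3) fail → the flipped bit is at their intersection.

row 1, column 3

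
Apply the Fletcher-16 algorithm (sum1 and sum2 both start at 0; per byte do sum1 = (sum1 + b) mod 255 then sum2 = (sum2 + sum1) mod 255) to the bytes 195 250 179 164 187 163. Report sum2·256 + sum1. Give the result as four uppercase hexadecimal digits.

Running sums (mod 255):
  after byte 0 (195): sum1=195, sum2=195
  after byte 1 (250): sum1=190, sum2=130
  after byte 2 (179): sum1=114, sum2=244
  after byte 3 (164): sum1=23, sum2=12
  after byte 4 (187): sum1=210, sum2=222
  after byte 5 (163): sum1=118, sum2=85
Checksum = sum2·256 + sum1 = 85·256 + 118 = 21878 = 0x5576.

5576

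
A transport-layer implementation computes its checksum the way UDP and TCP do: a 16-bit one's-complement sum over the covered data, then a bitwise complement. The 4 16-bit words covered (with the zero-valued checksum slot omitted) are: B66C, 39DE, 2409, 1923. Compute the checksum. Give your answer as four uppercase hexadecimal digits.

D288

One's-complement addition (fold any carry out of bit 15 back into bit 0):
  0xB66C + 0x39DE = 0x0F04A
  0xF04A + 0x2409 = 0x11453 → wrap carry → 0x1454
  0x1454 + 0x1923 = 0x02D77
One's-complement sum = 0x2D77.
Checksum = ~0x2D77 & 0xFFFF = 0xD288.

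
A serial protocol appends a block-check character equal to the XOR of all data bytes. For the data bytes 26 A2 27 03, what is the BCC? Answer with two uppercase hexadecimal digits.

A0

XOR the bytes together:
  start with 0x26
  0x26 ⊕ 0xA2 = 0x84
  0x84 ⊕ 0x27 = 0xA3
  0xA3 ⊕ 0x03 = 0xA0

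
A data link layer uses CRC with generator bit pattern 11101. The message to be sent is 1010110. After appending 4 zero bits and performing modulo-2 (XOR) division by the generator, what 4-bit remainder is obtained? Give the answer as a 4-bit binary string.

0011

Append 4 zeros: 10101100000. Divide by 11101 (XOR where the leading bit is 1):
  pos 0: 10101 XOR 11101 = 01000
  pos 1: 10001 XOR 11101 = 01100
  pos 2: 11000 XOR 11101 = 00101
  pos 4: 10100 XOR 11101 = 01001
  pos 5: 10010 XOR 11101 = 01111
  pos 6: 11110 XOR 11101 = 00011
Remainder (last 4 bits) = 0011. This is the CRC / FCS.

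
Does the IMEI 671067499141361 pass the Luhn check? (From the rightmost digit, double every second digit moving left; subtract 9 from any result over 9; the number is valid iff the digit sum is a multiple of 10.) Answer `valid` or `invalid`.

valid

From the right, keep odd positions and double even positions (subtract 9 from any doubled value over 9):
  doubled (positions 2,4,...): 3 2 2 9 5 0 5 → sum 26
  kept (positions 1,3,...): 1 3 4 9 4 6 1 6 → sum 34
Total = 60.
60 mod 10 = 0, so the number is valid.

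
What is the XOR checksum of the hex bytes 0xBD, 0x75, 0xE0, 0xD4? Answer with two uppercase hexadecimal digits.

FC

XOR the bytes together:
  start with 0xBD
  0xBD ⊕ 0x75 = 0xC8
  0xC8 ⊕ 0xE0 = 0x28
  0x28 ⊕ 0xD4 = 0xFC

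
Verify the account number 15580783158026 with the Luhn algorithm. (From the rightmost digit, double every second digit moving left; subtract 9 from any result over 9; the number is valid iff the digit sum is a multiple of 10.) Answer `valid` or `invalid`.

invalid

From the right, keep odd positions and double even positions (subtract 9 from any doubled value over 9):
  doubled (positions 2,4,...): 4 7 2 7 0 1 2 → sum 23
  kept (positions 1,3,...): 6 0 5 3 7 8 5 → sum 34
Total = 57.
57 mod 10 = 7, so the number is invalid.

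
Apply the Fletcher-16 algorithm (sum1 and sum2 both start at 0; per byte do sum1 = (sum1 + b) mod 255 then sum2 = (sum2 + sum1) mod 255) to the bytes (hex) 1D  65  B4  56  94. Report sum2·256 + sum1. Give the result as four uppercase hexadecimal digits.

Running sums (mod 255):
  after byte 0 (1D): sum1=29, sum2=29
  after byte 1 (65): sum1=130, sum2=159
  after byte 2 (B4): sum1=55, sum2=214
  after byte 3 (56): sum1=141, sum2=100
  after byte 4 (94): sum1=34, sum2=134
Checksum = sum2·256 + sum1 = 134·256 + 34 = 34338 = 0x8622.

8622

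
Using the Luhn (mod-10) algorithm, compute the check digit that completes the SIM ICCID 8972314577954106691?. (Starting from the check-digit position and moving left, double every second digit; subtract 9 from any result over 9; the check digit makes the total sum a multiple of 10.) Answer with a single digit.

2

Partial digits right→left: 1 9 6 6 0 1 4 5 9 7 7 5 4 1 3 2 7 9 8
Double every second digit counting from the check-digit position (so the 1st, 3rd, 5th, ... of the partial from the right).
  doubled (with −9 where >9): 2 3 0 8 9 5 8 6 5 7 → sum 53
  kept as-is: 9 6 1 5 7 5 1 2 9 → sum 45
Total = 53 + 45 = 98.
Check digit = (10 − (98 mod 10)) mod 10 = 2.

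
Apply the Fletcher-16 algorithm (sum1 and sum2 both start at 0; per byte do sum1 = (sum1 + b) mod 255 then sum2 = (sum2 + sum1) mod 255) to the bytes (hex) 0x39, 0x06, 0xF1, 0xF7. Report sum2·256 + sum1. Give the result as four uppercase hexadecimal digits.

Running sums (mod 255):
  after byte 0 (0x39): sum1=57, sum2=57
  after byte 1 (0x06): sum1=63, sum2=120
  after byte 2 (0xF1): sum1=49, sum2=169
  after byte 3 (0xF7): sum1=41, sum2=210
Checksum = sum2·256 + sum1 = 210·256 + 41 = 53801 = 0xD229.

D229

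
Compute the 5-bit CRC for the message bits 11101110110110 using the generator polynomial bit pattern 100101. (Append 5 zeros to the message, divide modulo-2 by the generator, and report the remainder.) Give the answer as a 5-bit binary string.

Append 5 zeros: 1110111011011000000. Divide by 100101 (XOR where the leading bit is 1):
  pos 0: 111011 XOR 100101 = 011110
  pos 1: 111101 XOR 100101 = 011000
  pos 2: 110000 XOR 100101 = 010101
  pos 3: 101011 XOR 100101 = 001110
  pos 5: 111010 XOR 100101 = 011111
  pos 6: 111111 XOR 100101 = 011010
  pos 7: 110101 XOR 100101 = 010000
  pos 8: 100000 XOR 100101 = 000101
  pos 11: 101000 XOR 100101 = 001101
  pos 13: 110100 XOR 100101 = 010001
Remainder (last 5 bits) = 10001. This is the CRC / FCS.

10001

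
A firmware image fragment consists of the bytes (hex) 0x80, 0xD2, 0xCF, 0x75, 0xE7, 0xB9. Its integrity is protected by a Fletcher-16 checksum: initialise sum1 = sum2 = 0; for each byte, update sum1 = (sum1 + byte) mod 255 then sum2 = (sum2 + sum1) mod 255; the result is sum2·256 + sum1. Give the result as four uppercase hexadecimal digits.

Running sums (mod 255):
  after byte 0 (0x80): sum1=128, sum2=128
  after byte 1 (0xD2): sum1=83, sum2=211
  after byte 2 (0xCF): sum1=35, sum2=246
  after byte 3 (0x75): sum1=152, sum2=143
  after byte 4 (0xE7): sum1=128, sum2=16
  after byte 5 (0xB9): sum1=58, sum2=74
Checksum = sum2·256 + sum1 = 74·256 + 58 = 19002 = 0x4A3A.

4A3A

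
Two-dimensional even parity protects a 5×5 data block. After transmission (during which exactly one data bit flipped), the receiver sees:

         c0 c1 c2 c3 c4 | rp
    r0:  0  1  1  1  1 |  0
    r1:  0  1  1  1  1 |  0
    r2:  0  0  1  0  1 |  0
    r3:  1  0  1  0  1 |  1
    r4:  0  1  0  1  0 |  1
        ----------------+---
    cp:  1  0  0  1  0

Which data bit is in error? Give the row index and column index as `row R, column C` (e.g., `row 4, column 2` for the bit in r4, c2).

row 4, column 1

Recompute each row's even parity and compare to rp:
  r0: data parity 0, sent rp 0 → ok
  r1: data parity 0, sent rp 0 → ok
  r2: data parity 0, sent rp 0 → ok
  r3: data parity 1, sent rp 1 → ok
  r4: data parity 0, sent rp 1 → mismatch
Recompute each column's even parity and compare to cp:
  c0: data parity 1, sent cp 1 → ok
  c1: data parity 1, sent cp 0 → mismatch
  c2: data parity 0, sent cp 0 → ok
  c3: data parity 1, sent cp 1 → ok
  c4: data parity 0, sent cp 0 → ok
Exactly one row (r4) and one column (c1) fail → the flipped bit is at their intersection.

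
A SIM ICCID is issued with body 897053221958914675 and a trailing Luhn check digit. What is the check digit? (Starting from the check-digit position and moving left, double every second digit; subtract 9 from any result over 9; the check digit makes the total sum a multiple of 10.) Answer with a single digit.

1

Partial digits right→left: 5 7 6 4 1 9 8 5 9 1 2 2 3 5 0 7 9 8
Double every second digit counting from the check-digit position (so the 1st, 3rd, 5th, ... of the partial from the right).
  doubled (with −9 where >9): 1 3 2 7 9 4 6 0 9 → sum 41
  kept as-is: 7 4 9 5 1 2 5 7 8 → sum 48
Total = 41 + 48 = 89.
Check digit = (10 − (89 mod 10)) mod 10 = 1.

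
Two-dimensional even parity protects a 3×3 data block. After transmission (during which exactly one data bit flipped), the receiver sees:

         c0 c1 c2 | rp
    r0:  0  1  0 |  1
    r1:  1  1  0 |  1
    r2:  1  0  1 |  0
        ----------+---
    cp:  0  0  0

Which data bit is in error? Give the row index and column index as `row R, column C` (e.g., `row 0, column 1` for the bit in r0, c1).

Recompute each row's even parity and compare to rp:
  r0: data parity 1, sent rp 1 → ok
  r1: data parity 0, sent rp 1 → mismatch
  r2: data parity 0, sent rp 0 → ok
Recompute each column's even parity and compare to cp:
  c0: data parity 0, sent cp 0 → ok
  c1: data parity 0, sent cp 0 → ok
  c2: data parity 1, sent cp 0 → mismatch
Exactly one row (r1) and one column (c2) fail → the flipped bit is at their intersection.

row 1, column 2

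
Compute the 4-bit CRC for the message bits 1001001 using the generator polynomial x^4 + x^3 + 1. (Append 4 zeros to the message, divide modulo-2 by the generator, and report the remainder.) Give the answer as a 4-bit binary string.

0100

Append 4 zeros: 10010010000. Divide by 11001 (XOR where the leading bit is 1):
  pos 0: 10010 XOR 11001 = 01011
  pos 1: 10110 XOR 11001 = 01111
  pos 2: 11111 XOR 11001 = 00110
  pos 4: 11000 XOR 11001 = 00001
Remainder (last 4 bits) = 0100. This is the CRC / FCS.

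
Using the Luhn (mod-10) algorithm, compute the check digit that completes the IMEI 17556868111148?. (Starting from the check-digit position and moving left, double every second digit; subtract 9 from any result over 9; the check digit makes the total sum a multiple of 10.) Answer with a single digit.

5

Partial digits right→left: 8 4 1 1 1 1 8 6 8 6 5 5 7 1
Double every second digit counting from the check-digit position (so the 1st, 3rd, 5th, ... of the partial from the right).
  doubled (with −9 where >9): 7 2 2 7 7 1 5 → sum 31
  kept as-is: 4 1 1 6 6 5 1 → sum 24
Total = 31 + 24 = 55.
Check digit = (10 − (55 mod 10)) mod 10 = 5.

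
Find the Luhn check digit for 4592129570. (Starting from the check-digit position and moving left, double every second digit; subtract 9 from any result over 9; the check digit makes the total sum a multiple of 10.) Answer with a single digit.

0

Partial digits right→left: 0 7 5 9 2 1 2 9 5 4
Double every second digit counting from the check-digit position (so the 1st, 3rd, 5th, ... of the partial from the right).
  doubled (with −9 where >9): 0 1 4 4 1 → sum 10
  kept as-is: 7 9 1 9 4 → sum 30
Total = 10 + 30 = 40.
Check digit = (10 − (40 mod 10)) mod 10 = 0.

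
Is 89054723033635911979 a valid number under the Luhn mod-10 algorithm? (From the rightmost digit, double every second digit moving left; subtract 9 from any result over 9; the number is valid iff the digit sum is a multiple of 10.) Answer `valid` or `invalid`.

invalid

From the right, keep odd positions and double even positions (subtract 9 from any doubled value over 9):
  doubled (positions 2,4,...): 5 2 9 6 6 0 4 8 0 7 → sum 47
  kept (positions 1,3,...): 9 9 1 5 6 3 3 7 5 9 → sum 57
Total = 104.
104 mod 10 = 4, so the number is invalid.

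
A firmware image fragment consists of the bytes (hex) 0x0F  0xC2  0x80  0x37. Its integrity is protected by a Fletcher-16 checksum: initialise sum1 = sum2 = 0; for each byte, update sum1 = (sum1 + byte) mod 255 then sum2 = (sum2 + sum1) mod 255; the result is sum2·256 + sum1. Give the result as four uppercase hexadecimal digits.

BC89

Running sums (mod 255):
  after byte 0 (0x0F): sum1=15, sum2=15
  after byte 1 (0xC2): sum1=209, sum2=224
  after byte 2 (0x80): sum1=82, sum2=51
  after byte 3 (0x37): sum1=137, sum2=188
Checksum = sum2·256 + sum1 = 188·256 + 137 = 48265 = 0xBC89.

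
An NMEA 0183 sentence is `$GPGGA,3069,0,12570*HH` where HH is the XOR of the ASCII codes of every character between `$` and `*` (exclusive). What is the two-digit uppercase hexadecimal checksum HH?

77

XOR the ASCII codes of the payload characters:
  'G' = 0x47 → acc = 0x47
  'P' = 0x50 → acc = 0x17
  'G' = 0x47 → acc = 0x50
  'G' = 0x47 → acc = 0x17
  'A' = 0x41 → acc = 0x56
  ',' = 0x2C → acc = 0x7A
  '3' = 0x33 → acc = 0x49
  '0' = 0x30 → acc = 0x79
  '6' = 0x36 → acc = 0x4F
  '9' = 0x39 → acc = 0x76
  ',' = 0x2C → acc = 0x5A
  '0' = 0x30 → acc = 0x6A
  ',' = 0x2C → acc = 0x46
  '1' = 0x31 → acc = 0x77
  '2' = 0x32 → acc = 0x45
  '5' = 0x35 → acc = 0x70
  '7' = 0x37 → acc = 0x47
  '0' = 0x30 → acc = 0x77
Checksum = 0x77.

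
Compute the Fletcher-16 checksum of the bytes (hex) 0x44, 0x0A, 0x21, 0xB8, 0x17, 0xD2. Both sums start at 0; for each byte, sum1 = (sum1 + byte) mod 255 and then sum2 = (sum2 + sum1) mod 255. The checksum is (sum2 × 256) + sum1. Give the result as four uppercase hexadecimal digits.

Running sums (mod 255):
  after byte 0 (0x44): sum1=68, sum2=68
  after byte 1 (0x0A): sum1=78, sum2=146
  after byte 2 (0x21): sum1=111, sum2=2
  after byte 3 (0xB8): sum1=40, sum2=42
  after byte 4 (0x17): sum1=63, sum2=105
  after byte 5 (0xD2): sum1=18, sum2=123
Checksum = sum2·256 + sum1 = 123·256 + 18 = 31506 = 0x7B12.

7B12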